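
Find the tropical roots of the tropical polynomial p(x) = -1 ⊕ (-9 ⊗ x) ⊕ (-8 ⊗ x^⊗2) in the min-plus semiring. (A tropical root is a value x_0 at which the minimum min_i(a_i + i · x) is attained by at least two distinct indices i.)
Roots: {-1, 8}

Each tropical root is a break point of the lower envelope of the lines y = a_i + i · x (there are 3 lines, with slopes 0, 1, ..., 2). Only the lines that attain the minimum somewhere contribute to roots; other lines are dominated. Here the surviving (envelope) indices are i = 2, i = 1, i = 0.
Intersections between consecutive envelope lines give the roots: for adjacent envelope indices i < j the intersection is x = (a_i − a_j) / (j − i). Reading off the sorted break points: {-1, 8}.
Verification: at each break x_0, at least two indices attain the minimum of min_i(a_i + i · x_0).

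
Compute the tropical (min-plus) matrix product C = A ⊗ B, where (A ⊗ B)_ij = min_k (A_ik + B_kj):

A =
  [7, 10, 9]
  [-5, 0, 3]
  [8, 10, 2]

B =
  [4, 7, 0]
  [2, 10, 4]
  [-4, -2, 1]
A ⊗ B =
  [5, 7, 7]
  [-1, 1, -5]
  [-2, 0, 3]

Apply the min-plus product entry-by-entry:
  C[0][0] = min over k of (A[0][0] + B[0][0] = 7 + 4 = 11, A[0][1] + B[1][0] = 10 + 2 = 12, A[0][2] + B[2][0] = 9 + -4 = 5) = 5 (attained at k = 2)
  C[0][1] = min over k of (A[0][0] + B[0][1] = 7 + 7 = 14, A[0][1] + B[1][1] = 10 + 10 = 20, A[0][2] + B[2][1] = 9 + -2 = 7) = 7 (attained at k = 2)
  C[0][2] = min over k of (A[0][0] + B[0][2] = 7 + 0 = 7, A[0][1] + B[1][2] = 10 + 4 = 14, A[0][2] + B[2][2] = 9 + 1 = 10) = 7 (attained at k = 0)
  C[1][0] = min over k of (A[1][0] + B[0][0] = -5 + 4 = -1, A[1][1] + B[1][0] = 0 + 2 = 2, A[1][2] + B[2][0] = 3 + -4 = -1) = -1 (attained at k = 0)
  C[1][1] = min over k of (A[1][0] + B[0][1] = -5 + 7 = 2, A[1][1] + B[1][1] = 0 + 10 = 10, A[1][2] + B[2][1] = 3 + -2 = 1) = 1 (attained at k = 2)
  C[1][2] = min over k of (A[1][0] + B[0][2] = -5 + 0 = -5, A[1][1] + B[1][2] = 0 + 4 = 4, A[1][2] + B[2][2] = 3 + 1 = 4) = -5 (attained at k = 0)
  C[2][0] = min over k of (A[2][0] + B[0][0] = 8 + 4 = 12, A[2][1] + B[1][0] = 10 + 2 = 12, A[2][2] + B[2][0] = 2 + -4 = -2) = -2 (attained at k = 2)
  C[2][1] = min over k of (A[2][0] + B[0][1] = 8 + 7 = 15, A[2][1] + B[1][1] = 10 + 10 = 20, A[2][2] + B[2][1] = 2 + -2 = 0) = 0 (attained at k = 2)
  C[2][2] = min over k of (A[2][0] + B[0][2] = 8 + 0 = 8, A[2][1] + B[1][2] = 10 + 4 = 14, A[2][2] + B[2][2] = 2 + 1 = 3) = 3 (attained at k = 2)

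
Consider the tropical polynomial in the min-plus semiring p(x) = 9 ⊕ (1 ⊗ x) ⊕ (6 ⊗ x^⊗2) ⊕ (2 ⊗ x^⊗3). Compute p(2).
p(2) = 3

A tropical monomial a ⊗ x^⊗i evaluates to a + i · x. Evaluating each term at x = 2:
  Term 0 contributes 9 + 0 · 2 = 9
  Term 1 contributes 1 + 1 · 2 = 3
  Term 2 contributes 6 + 2 · 2 = 10
  Term 3 contributes 2 + 3 · 2 = 8
p(2) = ⊕ of these = min[9, 3, 10, 8] = 3.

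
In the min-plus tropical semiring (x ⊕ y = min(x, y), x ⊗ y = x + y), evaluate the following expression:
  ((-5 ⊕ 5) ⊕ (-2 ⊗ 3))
((-5 ⊕ 5) ⊕ (-2 ⊗ 3)) = -5

Expand innermost to outermost. Recall ⊕ takes the minimum of its arguments and ⊗ takes their sum. Working out the expression ((-5 ⊕ 5) ⊕ (-2 ⊗ 3)) gives -5.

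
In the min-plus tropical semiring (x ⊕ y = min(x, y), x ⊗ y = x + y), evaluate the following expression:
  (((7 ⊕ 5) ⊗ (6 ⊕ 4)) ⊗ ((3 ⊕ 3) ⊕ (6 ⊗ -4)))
(((7 ⊕ 5) ⊗ (6 ⊕ 4)) ⊗ ((3 ⊕ 3) ⊕ (6 ⊗ -4))) = 11

Expand innermost to outermost. Recall ⊕ takes the minimum of its arguments and ⊗ takes their sum. Working out the expression (((7 ⊕ 5) ⊗ (6 ⊕ 4)) ⊗ ((3 ⊕ 3) ⊕ (6 ⊗ -4))) gives 11.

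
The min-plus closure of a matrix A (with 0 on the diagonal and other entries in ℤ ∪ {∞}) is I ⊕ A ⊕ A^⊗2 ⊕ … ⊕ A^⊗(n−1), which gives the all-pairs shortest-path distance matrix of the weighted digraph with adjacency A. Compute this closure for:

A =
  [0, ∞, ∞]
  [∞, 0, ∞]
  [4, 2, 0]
Closure =
  [0, ∞, ∞]
  [∞, 0, ∞]
  [4, 2, 0]

This is the Floyd-Warshall all-pairs shortest-path computation. For each intermediate vertex k = 0, 1, …, 2, update dist[i][j] ← min(dist[i][j], dist[i][k] + dist[k][j]). The final matrix gives, for each (i, j), the minimum total weight of any directed path from i to j (possibly empty when i = j).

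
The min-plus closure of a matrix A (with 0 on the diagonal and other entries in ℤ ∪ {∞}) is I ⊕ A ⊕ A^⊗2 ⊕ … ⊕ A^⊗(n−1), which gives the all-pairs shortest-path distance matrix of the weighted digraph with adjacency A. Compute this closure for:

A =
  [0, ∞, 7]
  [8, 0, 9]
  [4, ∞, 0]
Closure =
  [0, ∞, 7]
  [8, 0, 9]
  [4, ∞, 0]

This is the Floyd-Warshall all-pairs shortest-path computation. For each intermediate vertex k = 0, 1, …, 2, update dist[i][j] ← min(dist[i][j], dist[i][k] + dist[k][j]). The final matrix gives, for each (i, j), the minimum total weight of any directed path from i to j (possibly empty when i = j).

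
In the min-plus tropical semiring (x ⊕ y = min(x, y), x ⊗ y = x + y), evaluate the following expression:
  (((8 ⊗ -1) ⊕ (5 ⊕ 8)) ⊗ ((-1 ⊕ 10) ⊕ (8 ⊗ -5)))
(((8 ⊗ -1) ⊕ (5 ⊕ 8)) ⊗ ((-1 ⊕ 10) ⊕ (8 ⊗ -5))) = 4

Expand innermost to outermost. Recall ⊕ takes the minimum of its arguments and ⊗ takes their sum. Working out the expression (((8 ⊗ -1) ⊕ (5 ⊕ 8)) ⊗ ((-1 ⊕ 10) ⊕ (8 ⊗ -5))) gives 4.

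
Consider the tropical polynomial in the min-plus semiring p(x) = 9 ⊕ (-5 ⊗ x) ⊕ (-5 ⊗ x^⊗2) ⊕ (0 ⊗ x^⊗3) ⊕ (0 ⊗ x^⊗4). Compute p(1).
p(1) = -4

A tropical monomial a ⊗ x^⊗i evaluates to a + i · x. Evaluating each term at x = 1:
  Term 0 contributes 9 + 0 · 1 = 9
  Term 1 contributes -5 + 1 · 1 = -4
  Term 2 contributes -5 + 2 · 1 = -3
  Term 3 contributes 0 + 3 · 1 = 3
  Term 4 contributes 0 + 4 · 1 = 4
p(1) = ⊕ of these = min[9, -4, -3, 3, 4] = -4.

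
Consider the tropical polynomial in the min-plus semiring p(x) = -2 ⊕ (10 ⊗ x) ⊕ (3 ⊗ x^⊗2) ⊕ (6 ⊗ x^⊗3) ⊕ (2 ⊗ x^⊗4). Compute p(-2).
p(-2) = -6

A tropical monomial a ⊗ x^⊗i evaluates to a + i · x. Evaluating each term at x = -2:
  Term 0 contributes -2 + 0 · -2 = -2
  Term 1 contributes 10 + 1 · -2 = 8
  Term 2 contributes 3 + 2 · -2 = -1
  Term 3 contributes 6 + 3 · -2 = 0
  Term 4 contributes 2 + 4 · -2 = -6
p(-2) = ⊕ of these = min[-2, 8, -1, 0, -6] = -6.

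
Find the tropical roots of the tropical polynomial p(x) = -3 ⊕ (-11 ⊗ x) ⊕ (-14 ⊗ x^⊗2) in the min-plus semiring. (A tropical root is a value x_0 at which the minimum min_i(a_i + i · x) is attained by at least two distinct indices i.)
Roots: {3, 8}

Each tropical root is a break point of the lower envelope of the lines y = a_i + i · x (there are 3 lines, with slopes 0, 1, ..., 2). Only the lines that attain the minimum somewhere contribute to roots; other lines are dominated. Here the surviving (envelope) indices are i = 2, i = 1, i = 0.
Intersections between consecutive envelope lines give the roots: for adjacent envelope indices i < j the intersection is x = (a_i − a_j) / (j − i). Reading off the sorted break points: {3, 8}.
Verification: at each break x_0, at least two indices attain the minimum of min_i(a_i + i · x_0).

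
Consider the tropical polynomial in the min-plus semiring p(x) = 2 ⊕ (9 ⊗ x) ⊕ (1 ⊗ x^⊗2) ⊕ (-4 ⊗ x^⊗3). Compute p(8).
p(8) = 2

A tropical monomial a ⊗ x^⊗i evaluates to a + i · x. Evaluating each term at x = 8:
  Term 0 contributes 2 + 0 · 8 = 2
  Term 1 contributes 9 + 1 · 8 = 17
  Term 2 contributes 1 + 2 · 8 = 17
  Term 3 contributes -4 + 3 · 8 = 20
p(8) = ⊕ of these = min[2, 17, 17, 20] = 2.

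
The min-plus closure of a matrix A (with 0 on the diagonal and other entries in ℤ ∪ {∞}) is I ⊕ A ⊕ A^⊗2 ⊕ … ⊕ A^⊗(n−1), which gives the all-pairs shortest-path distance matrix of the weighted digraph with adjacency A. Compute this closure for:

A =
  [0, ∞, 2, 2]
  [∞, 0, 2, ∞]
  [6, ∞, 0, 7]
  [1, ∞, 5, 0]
Closure =
  [0, ∞, 2, 2]
  [8, 0, 2, 9]
  [6, ∞, 0, 7]
  [1, ∞, 3, 0]

This is the Floyd-Warshall all-pairs shortest-path computation. For each intermediate vertex k = 0, 1, …, 3, update dist[i][j] ← min(dist[i][j], dist[i][k] + dist[k][j]). The final matrix gives, for each (i, j), the minimum total weight of any directed path from i to j (possibly empty when i = j).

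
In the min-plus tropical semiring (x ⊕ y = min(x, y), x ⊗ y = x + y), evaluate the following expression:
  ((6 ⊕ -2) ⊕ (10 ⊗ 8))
((6 ⊕ -2) ⊕ (10 ⊗ 8)) = -2

Expand innermost to outermost. Recall ⊕ takes the minimum of its arguments and ⊗ takes their sum. Working out the expression ((6 ⊕ -2) ⊕ (10 ⊗ 8)) gives -2.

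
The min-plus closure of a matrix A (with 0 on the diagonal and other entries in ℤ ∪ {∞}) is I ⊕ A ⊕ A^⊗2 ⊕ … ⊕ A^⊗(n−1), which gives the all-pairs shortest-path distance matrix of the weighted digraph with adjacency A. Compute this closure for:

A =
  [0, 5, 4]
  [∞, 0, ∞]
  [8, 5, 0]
Closure =
  [0, 5, 4]
  [∞, 0, ∞]
  [8, 5, 0]

This is the Floyd-Warshall all-pairs shortest-path computation. For each intermediate vertex k = 0, 1, …, 2, update dist[i][j] ← min(dist[i][j], dist[i][k] + dist[k][j]). The final matrix gives, for each (i, j), the minimum total weight of any directed path from i to j (possibly empty when i = j).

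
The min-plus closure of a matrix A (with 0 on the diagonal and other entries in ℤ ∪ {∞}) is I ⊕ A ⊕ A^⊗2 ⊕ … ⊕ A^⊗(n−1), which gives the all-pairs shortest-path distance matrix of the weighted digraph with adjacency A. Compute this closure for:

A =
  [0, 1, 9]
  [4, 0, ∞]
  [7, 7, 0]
Closure =
  [0, 1, 9]
  [4, 0, 13]
  [7, 7, 0]

This is the Floyd-Warshall all-pairs shortest-path computation. For each intermediate vertex k = 0, 1, …, 2, update dist[i][j] ← min(dist[i][j], dist[i][k] + dist[k][j]). The final matrix gives, for each (i, j), the minimum total weight of any directed path from i to j (possibly empty when i = j).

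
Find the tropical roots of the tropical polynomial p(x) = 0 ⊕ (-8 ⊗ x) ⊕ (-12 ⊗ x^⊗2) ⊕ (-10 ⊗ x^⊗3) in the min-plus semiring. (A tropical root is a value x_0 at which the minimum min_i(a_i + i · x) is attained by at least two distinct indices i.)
Roots: {-2, 4, 8}

Each tropical root is a break point of the lower envelope of the lines y = a_i + i · x (there are 4 lines, with slopes 0, 1, ..., 3). Only the lines that attain the minimum somewhere contribute to roots; other lines are dominated. Here the surviving (envelope) indices are i = 3, i = 2, i = 1, i = 0.
Intersections between consecutive envelope lines give the roots: for adjacent envelope indices i < j the intersection is x = (a_i − a_j) / (j − i). Reading off the sorted break points: {-2, 4, 8}.
Verification: at each break x_0, at least two indices attain the minimum of min_i(a_i + i · x_0).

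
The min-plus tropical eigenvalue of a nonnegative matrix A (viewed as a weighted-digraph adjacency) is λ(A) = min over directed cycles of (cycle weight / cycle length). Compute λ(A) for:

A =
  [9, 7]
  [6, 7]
λ(A) = 13/2

Enumerate directed cycles and compute their means (weight / length). Sample:
  cycle 0 → 0: weight = 9, length = 1, mean = 9/1 ≈ 9.000
  cycle 1 → 1: weight = 7, length = 1, mean = 7/1 ≈ 7.000
  cycle 0 → 1 → 0: weight = 13, length = 2, mean = 13/2 ≈ 6.500
  cycle 1 → 0 → 1: weight = 13, length = 2, mean = 13/2 ≈ 6.500
Minimum mean = 6.500, attained e.g. along the cycle 0 → 1 → 0 with weight 13 and length 2. So λ(A) = 13/2 = 13/2.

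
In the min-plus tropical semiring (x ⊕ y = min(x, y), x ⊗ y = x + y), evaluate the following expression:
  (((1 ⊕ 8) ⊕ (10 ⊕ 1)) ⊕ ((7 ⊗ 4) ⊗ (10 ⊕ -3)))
(((1 ⊕ 8) ⊕ (10 ⊕ 1)) ⊕ ((7 ⊗ 4) ⊗ (10 ⊕ -3))) = 1

Expand innermost to outermost. Recall ⊕ takes the minimum of its arguments and ⊗ takes their sum. Working out the expression (((1 ⊕ 8) ⊕ (10 ⊕ 1)) ⊕ ((7 ⊗ 4) ⊗ (10 ⊕ -3))) gives 1.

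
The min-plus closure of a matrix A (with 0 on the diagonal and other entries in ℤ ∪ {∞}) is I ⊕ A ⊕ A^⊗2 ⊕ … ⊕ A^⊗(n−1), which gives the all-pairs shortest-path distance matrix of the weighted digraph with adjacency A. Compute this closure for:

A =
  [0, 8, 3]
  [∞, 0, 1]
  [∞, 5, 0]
Closure =
  [0, 8, 3]
  [∞, 0, 1]
  [∞, 5, 0]

This is the Floyd-Warshall all-pairs shortest-path computation. For each intermediate vertex k = 0, 1, …, 2, update dist[i][j] ← min(dist[i][j], dist[i][k] + dist[k][j]). The final matrix gives, for each (i, j), the minimum total weight of any directed path from i to j (possibly empty when i = j).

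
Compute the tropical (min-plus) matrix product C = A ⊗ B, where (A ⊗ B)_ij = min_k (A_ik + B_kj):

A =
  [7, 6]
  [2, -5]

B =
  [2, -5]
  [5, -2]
A ⊗ B =
  [9, 2]
  [0, -7]

Apply the min-plus product entry-by-entry:
  C[0][0] = min over k of (A[0][0] + B[0][0] = 7 + 2 = 9, A[0][1] + B[1][0] = 6 + 5 = 11) = 9 (attained at k = 0)
  C[0][1] = min over k of (A[0][0] + B[0][1] = 7 + -5 = 2, A[0][1] + B[1][1] = 6 + -2 = 4) = 2 (attained at k = 0)
  C[1][0] = min over k of (A[1][0] + B[0][0] = 2 + 2 = 4, A[1][1] + B[1][0] = -5 + 5 = 0) = 0 (attained at k = 1)
  C[1][1] = min over k of (A[1][0] + B[0][1] = 2 + -5 = -3, A[1][1] + B[1][1] = -5 + -2 = -7) = -7 (attained at k = 1)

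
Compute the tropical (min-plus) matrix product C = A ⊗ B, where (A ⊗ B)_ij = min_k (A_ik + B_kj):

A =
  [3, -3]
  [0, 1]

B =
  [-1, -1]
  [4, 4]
A ⊗ B =
  [1, 1]
  [-1, -1]

Apply the min-plus product entry-by-entry:
  C[0][0] = min over k of (A[0][0] + B[0][0] = 3 + -1 = 2, A[0][1] + B[1][0] = -3 + 4 = 1) = 1 (attained at k = 1)
  C[0][1] = min over k of (A[0][0] + B[0][1] = 3 + -1 = 2, A[0][1] + B[1][1] = -3 + 4 = 1) = 1 (attained at k = 1)
  C[1][0] = min over k of (A[1][0] + B[0][0] = 0 + -1 = -1, A[1][1] + B[1][0] = 1 + 4 = 5) = -1 (attained at k = 0)
  C[1][1] = min over k of (A[1][0] + B[0][1] = 0 + -1 = -1, A[1][1] + B[1][1] = 1 + 4 = 5) = -1 (attained at k = 0)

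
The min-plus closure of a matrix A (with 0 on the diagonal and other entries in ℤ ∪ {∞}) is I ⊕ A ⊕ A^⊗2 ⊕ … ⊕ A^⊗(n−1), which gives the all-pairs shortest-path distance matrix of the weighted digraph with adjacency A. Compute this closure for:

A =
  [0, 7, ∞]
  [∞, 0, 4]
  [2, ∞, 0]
Closure =
  [0, 7, 11]
  [6, 0, 4]
  [2, 9, 0]

This is the Floyd-Warshall all-pairs shortest-path computation. For each intermediate vertex k = 0, 1, …, 2, update dist[i][j] ← min(dist[i][j], dist[i][k] + dist[k][j]). The final matrix gives, for each (i, j), the minimum total weight of any directed path from i to j (possibly empty when i = j).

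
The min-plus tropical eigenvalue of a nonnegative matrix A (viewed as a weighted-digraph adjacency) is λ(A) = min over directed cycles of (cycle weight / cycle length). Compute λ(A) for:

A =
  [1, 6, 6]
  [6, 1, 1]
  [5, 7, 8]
λ(A) = 1

Enumerate directed cycles and compute their means (weight / length). Sample:
  cycle 0 → 0: weight = 1, length = 1, mean = 1/1 ≈ 1.000
  cycle 1 → 1: weight = 1, length = 1, mean = 1/1 ≈ 1.000
  cycle 2 → 2: weight = 8, length = 1, mean = 8/1 ≈ 8.000
  cycle 0 → 1 → 0: weight = 12, length = 2, mean = 12/2 ≈ 6.000
  cycle 0 → 2 → 0: weight = 11, length = 2, mean = 11/2 ≈ 5.500
  cycle 1 → 0 → 1: weight = 12, length = 2, mean = 12/2 ≈ 6.000
Minimum mean = 1.000, attained e.g. along the cycle 0 → 0 with weight 1 and length 1. So λ(A) = 1/1 = 1.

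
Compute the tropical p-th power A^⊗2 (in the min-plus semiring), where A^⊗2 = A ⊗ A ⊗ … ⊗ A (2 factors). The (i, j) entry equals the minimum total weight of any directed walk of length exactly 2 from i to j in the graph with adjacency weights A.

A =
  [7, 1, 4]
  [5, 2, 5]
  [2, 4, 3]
A^⊗2 =
  [6, 3, 6]
  [7, 4, 7]
  [5, 3, 6]

Each entry (A^⊗2)_ij equals the minimum over all length-2 walks i = v_0 → v_1 → … → v_2 = j of Σ_t A[v_t][v_{t+1}]. For example, for (i, j) = (0, 2) we minimise over 3 possible intermediate vertex sequences; the minimum is 6, attained along the walk 0 → 1 → 2.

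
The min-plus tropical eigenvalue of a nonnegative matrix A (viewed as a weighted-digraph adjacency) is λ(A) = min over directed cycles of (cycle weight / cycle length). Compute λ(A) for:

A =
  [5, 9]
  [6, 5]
λ(A) = 5

Enumerate directed cycles and compute their means (weight / length). Sample:
  cycle 0 → 0: weight = 5, length = 1, mean = 5/1 ≈ 5.000
  cycle 1 → 1: weight = 5, length = 1, mean = 5/1 ≈ 5.000
  cycle 0 → 1 → 0: weight = 15, length = 2, mean = 15/2 ≈ 7.500
  cycle 1 → 0 → 1: weight = 15, length = 2, mean = 15/2 ≈ 7.500
Minimum mean = 5.000, attained e.g. along the cycle 0 → 0 with weight 5 and length 1. So λ(A) = 5/1 = 5.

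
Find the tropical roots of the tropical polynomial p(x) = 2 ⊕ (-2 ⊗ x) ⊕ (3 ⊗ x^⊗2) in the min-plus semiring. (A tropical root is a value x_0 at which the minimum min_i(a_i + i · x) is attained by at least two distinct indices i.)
Roots: {-5, 4}

Each tropical root is a break point of the lower envelope of the lines y = a_i + i · x (there are 3 lines, with slopes 0, 1, ..., 2). Only the lines that attain the minimum somewhere contribute to roots; other lines are dominated. Here the surviving (envelope) indices are i = 2, i = 1, i = 0.
Intersections between consecutive envelope lines give the roots: for adjacent envelope indices i < j the intersection is x = (a_i − a_j) / (j − i). Reading off the sorted break points: {-5, 4}.
Verification: at each break x_0, at least two indices attain the minimum of min_i(a_i + i · x_0).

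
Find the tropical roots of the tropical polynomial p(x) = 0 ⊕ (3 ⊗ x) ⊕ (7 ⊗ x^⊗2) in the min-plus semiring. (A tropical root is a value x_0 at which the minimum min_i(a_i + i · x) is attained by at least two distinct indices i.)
Roots: {-4, -3}

Each tropical root is a break point of the lower envelope of the lines y = a_i + i · x (there are 3 lines, with slopes 0, 1, ..., 2). Only the lines that attain the minimum somewhere contribute to roots; other lines are dominated. Here the surviving (envelope) indices are i = 2, i = 1, i = 0.
Intersections between consecutive envelope lines give the roots: for adjacent envelope indices i < j the intersection is x = (a_i − a_j) / (j − i). Reading off the sorted break points: {-4, -3}.
Verification: at each break x_0, at least two indices attain the minimum of min_i(a_i + i · x_0).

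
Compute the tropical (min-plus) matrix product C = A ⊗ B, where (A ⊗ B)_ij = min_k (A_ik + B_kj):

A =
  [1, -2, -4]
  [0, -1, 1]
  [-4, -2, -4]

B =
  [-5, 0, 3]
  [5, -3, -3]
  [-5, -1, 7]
A ⊗ B =
  [-9, -5, -5]
  [-5, -4, -4]
  [-9, -5, -5]

Apply the min-plus product entry-by-entry:
  C[0][0] = min over k of (A[0][0] + B[0][0] = 1 + -5 = -4, A[0][1] + B[1][0] = -2 + 5 = 3, A[0][2] + B[2][0] = -4 + -5 = -9) = -9 (attained at k = 2)
  C[0][1] = min over k of (A[0][0] + B[0][1] = 1 + 0 = 1, A[0][1] + B[1][1] = -2 + -3 = -5, A[0][2] + B[2][1] = -4 + -1 = -5) = -5 (attained at k = 1)
  C[0][2] = min over k of (A[0][0] + B[0][2] = 1 + 3 = 4, A[0][1] + B[1][2] = -2 + -3 = -5, A[0][2] + B[2][2] = -4 + 7 = 3) = -5 (attained at k = 1)
  C[1][0] = min over k of (A[1][0] + B[0][0] = 0 + -5 = -5, A[1][1] + B[1][0] = -1 + 5 = 4, A[1][2] + B[2][0] = 1 + -5 = -4) = -5 (attained at k = 0)
  C[1][1] = min over k of (A[1][0] + B[0][1] = 0 + 0 = 0, A[1][1] + B[1][1] = -1 + -3 = -4, A[1][2] + B[2][1] = 1 + -1 = 0) = -4 (attained at k = 1)
  C[1][2] = min over k of (A[1][0] + B[0][2] = 0 + 3 = 3, A[1][1] + B[1][2] = -1 + -3 = -4, A[1][2] + B[2][2] = 1 + 7 = 8) = -4 (attained at k = 1)
  C[2][0] = min over k of (A[2][0] + B[0][0] = -4 + -5 = -9, A[2][1] + B[1][0] = -2 + 5 = 3, A[2][2] + B[2][0] = -4 + -5 = -9) = -9 (attained at k = 0)
  C[2][1] = min over k of (A[2][0] + B[0][1] = -4 + 0 = -4, A[2][1] + B[1][1] = -2 + -3 = -5, A[2][2] + B[2][1] = -4 + -1 = -5) = -5 (attained at k = 1)
  C[2][2] = min over k of (A[2][0] + B[0][2] = -4 + 3 = -1, A[2][1] + B[1][2] = -2 + -3 = -5, A[2][2] + B[2][2] = -4 + 7 = 3) = -5 (attained at k = 1)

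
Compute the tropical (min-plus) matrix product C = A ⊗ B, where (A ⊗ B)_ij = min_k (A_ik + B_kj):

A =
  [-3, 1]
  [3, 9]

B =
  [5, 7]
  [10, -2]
A ⊗ B =
  [2, -1]
  [8, 7]

Apply the min-plus product entry-by-entry:
  C[0][0] = min over k of (A[0][0] + B[0][0] = -3 + 5 = 2, A[0][1] + B[1][0] = 1 + 10 = 11) = 2 (attained at k = 0)
  C[0][1] = min over k of (A[0][0] + B[0][1] = -3 + 7 = 4, A[0][1] + B[1][1] = 1 + -2 = -1) = -1 (attained at k = 1)
  C[1][0] = min over k of (A[1][0] + B[0][0] = 3 + 5 = 8, A[1][1] + B[1][0] = 9 + 10 = 19) = 8 (attained at k = 0)
  C[1][1] = min over k of (A[1][0] + B[0][1] = 3 + 7 = 10, A[1][1] + B[1][1] = 9 + -2 = 7) = 7 (attained at k = 1)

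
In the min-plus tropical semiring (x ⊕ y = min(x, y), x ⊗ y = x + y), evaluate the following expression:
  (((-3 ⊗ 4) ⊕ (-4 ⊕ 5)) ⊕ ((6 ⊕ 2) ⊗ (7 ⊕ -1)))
(((-3 ⊗ 4) ⊕ (-4 ⊕ 5)) ⊕ ((6 ⊕ 2) ⊗ (7 ⊕ -1))) = -4

Expand innermost to outermost. Recall ⊕ takes the minimum of its arguments and ⊗ takes their sum. Working out the expression (((-3 ⊗ 4) ⊕ (-4 ⊕ 5)) ⊕ ((6 ⊕ 2) ⊗ (7 ⊕ -1))) gives -4.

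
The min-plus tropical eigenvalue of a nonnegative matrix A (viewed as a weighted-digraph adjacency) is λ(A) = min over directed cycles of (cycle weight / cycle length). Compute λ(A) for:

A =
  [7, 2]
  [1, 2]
λ(A) = 3/2

Enumerate directed cycles and compute their means (weight / length). Sample:
  cycle 0 → 0: weight = 7, length = 1, mean = 7/1 ≈ 7.000
  cycle 1 → 1: weight = 2, length = 1, mean = 2/1 ≈ 2.000
  cycle 0 → 1 → 0: weight = 3, length = 2, mean = 3/2 ≈ 1.500
  cycle 1 → 0 → 1: weight = 3, length = 2, mean = 3/2 ≈ 1.500
Minimum mean = 1.500, attained e.g. along the cycle 0 → 1 → 0 with weight 3 and length 2. So λ(A) = 3/2 = 3/2.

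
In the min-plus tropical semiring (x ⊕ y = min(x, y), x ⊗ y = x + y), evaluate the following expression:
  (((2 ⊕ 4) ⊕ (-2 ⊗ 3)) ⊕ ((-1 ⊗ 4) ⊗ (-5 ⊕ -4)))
(((2 ⊕ 4) ⊕ (-2 ⊗ 3)) ⊕ ((-1 ⊗ 4) ⊗ (-5 ⊕ -4))) = -2

Expand innermost to outermost. Recall ⊕ takes the minimum of its arguments and ⊗ takes their sum. Working out the expression (((2 ⊕ 4) ⊕ (-2 ⊗ 3)) ⊕ ((-1 ⊗ 4) ⊗ (-5 ⊕ -4))) gives -2.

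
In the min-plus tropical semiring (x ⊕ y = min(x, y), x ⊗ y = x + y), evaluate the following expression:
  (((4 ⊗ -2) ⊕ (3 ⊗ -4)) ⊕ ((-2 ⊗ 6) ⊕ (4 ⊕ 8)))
(((4 ⊗ -2) ⊕ (3 ⊗ -4)) ⊕ ((-2 ⊗ 6) ⊕ (4 ⊕ 8))) = -1

Expand innermost to outermost. Recall ⊕ takes the minimum of its arguments and ⊗ takes their sum. Working out the expression (((4 ⊗ -2) ⊕ (3 ⊗ -4)) ⊕ ((-2 ⊗ 6) ⊕ (4 ⊕ 8))) gives -1.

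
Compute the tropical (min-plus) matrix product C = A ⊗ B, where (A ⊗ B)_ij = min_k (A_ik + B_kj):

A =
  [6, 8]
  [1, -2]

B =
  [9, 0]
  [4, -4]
A ⊗ B =
  [12, 4]
  [2, -6]

Apply the min-plus product entry-by-entry:
  C[0][0] = min over k of (A[0][0] + B[0][0] = 6 + 9 = 15, A[0][1] + B[1][0] = 8 + 4 = 12) = 12 (attained at k = 1)
  C[0][1] = min over k of (A[0][0] + B[0][1] = 6 + 0 = 6, A[0][1] + B[1][1] = 8 + -4 = 4) = 4 (attained at k = 1)
  C[1][0] = min over k of (A[1][0] + B[0][0] = 1 + 9 = 10, A[1][1] + B[1][0] = -2 + 4 = 2) = 2 (attained at k = 1)
  C[1][1] = min over k of (A[1][0] + B[0][1] = 1 + 0 = 1, A[1][1] + B[1][1] = -2 + -4 = -6) = -6 (attained at k = 1)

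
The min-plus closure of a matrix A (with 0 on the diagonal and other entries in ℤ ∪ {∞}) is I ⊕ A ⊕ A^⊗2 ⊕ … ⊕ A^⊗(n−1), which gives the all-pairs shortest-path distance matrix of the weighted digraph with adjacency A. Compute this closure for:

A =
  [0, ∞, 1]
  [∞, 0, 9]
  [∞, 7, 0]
Closure =
  [0, 8, 1]
  [∞, 0, 9]
  [∞, 7, 0]

This is the Floyd-Warshall all-pairs shortest-path computation. For each intermediate vertex k = 0, 1, …, 2, update dist[i][j] ← min(dist[i][j], dist[i][k] + dist[k][j]). The final matrix gives, for each (i, j), the minimum total weight of any directed path from i to j (possibly empty when i = j).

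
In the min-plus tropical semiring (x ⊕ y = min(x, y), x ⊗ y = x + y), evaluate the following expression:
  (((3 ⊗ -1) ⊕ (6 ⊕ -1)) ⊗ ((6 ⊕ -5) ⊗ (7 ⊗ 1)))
(((3 ⊗ -1) ⊕ (6 ⊕ -1)) ⊗ ((6 ⊕ -5) ⊗ (7 ⊗ 1))) = 2

Expand innermost to outermost. Recall ⊕ takes the minimum of its arguments and ⊗ takes their sum. Working out the expression (((3 ⊗ -1) ⊕ (6 ⊕ -1)) ⊗ ((6 ⊕ -5) ⊗ (7 ⊗ 1))) gives 2.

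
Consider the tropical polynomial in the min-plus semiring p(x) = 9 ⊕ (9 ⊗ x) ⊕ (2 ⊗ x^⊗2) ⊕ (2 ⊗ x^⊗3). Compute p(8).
p(8) = 9

A tropical monomial a ⊗ x^⊗i evaluates to a + i · x. Evaluating each term at x = 8:
  Term 0 contributes 9 + 0 · 8 = 9
  Term 1 contributes 9 + 1 · 8 = 17
  Term 2 contributes 2 + 2 · 8 = 18
  Term 3 contributes 2 + 3 · 8 = 26
p(8) = ⊕ of these = min[9, 17, 18, 26] = 9.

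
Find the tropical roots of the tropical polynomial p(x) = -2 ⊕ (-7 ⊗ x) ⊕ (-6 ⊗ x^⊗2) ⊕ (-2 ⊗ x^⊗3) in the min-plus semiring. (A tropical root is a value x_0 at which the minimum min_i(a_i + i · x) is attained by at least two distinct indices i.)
Roots: {-4, -1, 5}

Each tropical root is a break point of the lower envelope of the lines y = a_i + i · x (there are 4 lines, with slopes 0, 1, ..., 3). Only the lines that attain the minimum somewhere contribute to roots; other lines are dominated. Here the surviving (envelope) indices are i = 3, i = 2, i = 1, i = 0.
Intersections between consecutive envelope lines give the roots: for adjacent envelope indices i < j the intersection is x = (a_i − a_j) / (j − i). Reading off the sorted break points: {-4, -1, 5}.
Verification: at each break x_0, at least two indices attain the minimum of min_i(a_i + i · x_0).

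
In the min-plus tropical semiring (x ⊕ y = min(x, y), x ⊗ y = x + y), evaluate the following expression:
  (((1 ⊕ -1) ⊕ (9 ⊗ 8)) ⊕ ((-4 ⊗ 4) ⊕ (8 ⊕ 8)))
(((1 ⊕ -1) ⊕ (9 ⊗ 8)) ⊕ ((-4 ⊗ 4) ⊕ (8 ⊕ 8))) = -1

Expand innermost to outermost. Recall ⊕ takes the minimum of its arguments and ⊗ takes their sum. Working out the expression (((1 ⊕ -1) ⊕ (9 ⊗ 8)) ⊕ ((-4 ⊗ 4) ⊕ (8 ⊕ 8))) gives -1.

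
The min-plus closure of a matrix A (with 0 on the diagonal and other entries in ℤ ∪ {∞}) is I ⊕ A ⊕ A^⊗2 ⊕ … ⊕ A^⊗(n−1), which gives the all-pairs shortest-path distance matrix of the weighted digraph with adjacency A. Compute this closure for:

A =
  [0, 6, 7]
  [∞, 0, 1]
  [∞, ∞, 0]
Closure =
  [0, 6, 7]
  [∞, 0, 1]
  [∞, ∞, 0]

This is the Floyd-Warshall all-pairs shortest-path computation. For each intermediate vertex k = 0, 1, …, 2, update dist[i][j] ← min(dist[i][j], dist[i][k] + dist[k][j]). The final matrix gives, for each (i, j), the minimum total weight of any directed path from i to j (possibly empty when i = j).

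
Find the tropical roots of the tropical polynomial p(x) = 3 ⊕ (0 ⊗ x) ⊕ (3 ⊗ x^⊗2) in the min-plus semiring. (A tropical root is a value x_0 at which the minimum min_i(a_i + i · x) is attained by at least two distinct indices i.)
Roots: {-3, 3}

Each tropical root is a break point of the lower envelope of the lines y = a_i + i · x (there are 3 lines, with slopes 0, 1, ..., 2). Only the lines that attain the minimum somewhere contribute to roots; other lines are dominated. Here the surviving (envelope) indices are i = 2, i = 1, i = 0.
Intersections between consecutive envelope lines give the roots: for adjacent envelope indices i < j the intersection is x = (a_i − a_j) / (j − i). Reading off the sorted break points: {-3, 3}.
Verification: at each break x_0, at least two indices attain the minimum of min_i(a_i + i · x_0).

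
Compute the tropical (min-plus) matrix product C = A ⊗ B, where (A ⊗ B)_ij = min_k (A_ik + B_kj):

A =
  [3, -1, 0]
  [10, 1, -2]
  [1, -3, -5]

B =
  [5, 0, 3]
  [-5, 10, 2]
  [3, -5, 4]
A ⊗ B =
  [-6, -5, 1]
  [-4, -7, 2]
  [-8, -10, -1]

Apply the min-plus product entry-by-entry:
  C[0][0] = min over k of (A[0][0] + B[0][0] = 3 + 5 = 8, A[0][1] + B[1][0] = -1 + -5 = -6, A[0][2] + B[2][0] = 0 + 3 = 3) = -6 (attained at k = 1)
  C[0][1] = min over k of (A[0][0] + B[0][1] = 3 + 0 = 3, A[0][1] + B[1][1] = -1 + 10 = 9, A[0][2] + B[2][1] = 0 + -5 = -5) = -5 (attained at k = 2)
  C[0][2] = min over k of (A[0][0] + B[0][2] = 3 + 3 = 6, A[0][1] + B[1][2] = -1 + 2 = 1, A[0][2] + B[2][2] = 0 + 4 = 4) = 1 (attained at k = 1)
  C[1][0] = min over k of (A[1][0] + B[0][0] = 10 + 5 = 15, A[1][1] + B[1][0] = 1 + -5 = -4, A[1][2] + B[2][0] = -2 + 3 = 1) = -4 (attained at k = 1)
  C[1][1] = min over k of (A[1][0] + B[0][1] = 10 + 0 = 10, A[1][1] + B[1][1] = 1 + 10 = 11, A[1][2] + B[2][1] = -2 + -5 = -7) = -7 (attained at k = 2)
  C[1][2] = min over k of (A[1][0] + B[0][2] = 10 + 3 = 13, A[1][1] + B[1][2] = 1 + 2 = 3, A[1][2] + B[2][2] = -2 + 4 = 2) = 2 (attained at k = 2)
  C[2][0] = min over k of (A[2][0] + B[0][0] = 1 + 5 = 6, A[2][1] + B[1][0] = -3 + -5 = -8, A[2][2] + B[2][0] = -5 + 3 = -2) = -8 (attained at k = 1)
  C[2][1] = min over k of (A[2][0] + B[0][1] = 1 + 0 = 1, A[2][1] + B[1][1] = -3 + 10 = 7, A[2][2] + B[2][1] = -5 + -5 = -10) = -10 (attained at k = 2)
  C[2][2] = min over k of (A[2][0] + B[0][2] = 1 + 3 = 4, A[2][1] + B[1][2] = -3 + 2 = -1, A[2][2] + B[2][2] = -5 + 4 = -1) = -1 (attained at k = 1)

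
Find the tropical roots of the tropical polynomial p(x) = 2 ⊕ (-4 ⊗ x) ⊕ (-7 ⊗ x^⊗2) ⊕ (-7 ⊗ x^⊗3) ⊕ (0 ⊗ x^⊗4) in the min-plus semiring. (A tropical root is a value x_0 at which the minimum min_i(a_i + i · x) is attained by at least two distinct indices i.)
Roots: {-7, 0, 3, 6}

Each tropical root is a break point of the lower envelope of the lines y = a_i + i · x (there are 5 lines, with slopes 0, 1, ..., 4). Only the lines that attain the minimum somewhere contribute to roots; other lines are dominated. Here the surviving (envelope) indices are i = 4, i = 3, i = 2, i = 1, i = 0.
Intersections between consecutive envelope lines give the roots: for adjacent envelope indices i < j the intersection is x = (a_i − a_j) / (j − i). Reading off the sorted break points: {-7, 0, 3, 6}.
Verification: at each break x_0, at least two indices attain the minimum of min_i(a_i + i · x_0).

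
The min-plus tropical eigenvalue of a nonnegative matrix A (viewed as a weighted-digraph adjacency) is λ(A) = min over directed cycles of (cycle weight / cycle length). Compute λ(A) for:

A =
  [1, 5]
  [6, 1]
λ(A) = 1

Enumerate directed cycles and compute their means (weight / length). Sample:
  cycle 0 → 0: weight = 1, length = 1, mean = 1/1 ≈ 1.000
  cycle 1 → 1: weight = 1, length = 1, mean = 1/1 ≈ 1.000
  cycle 0 → 1 → 0: weight = 11, length = 2, mean = 11/2 ≈ 5.500
  cycle 1 → 0 → 1: weight = 11, length = 2, mean = 11/2 ≈ 5.500
Minimum mean = 1.000, attained e.g. along the cycle 0 → 0 with weight 1 and length 1. So λ(A) = 1/1 = 1.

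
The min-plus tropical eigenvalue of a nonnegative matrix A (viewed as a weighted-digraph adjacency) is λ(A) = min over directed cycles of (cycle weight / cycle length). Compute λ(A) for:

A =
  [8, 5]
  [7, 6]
λ(A) = 6

Enumerate directed cycles and compute their means (weight / length). Sample:
  cycle 0 → 0: weight = 8, length = 1, mean = 8/1 ≈ 8.000
  cycle 1 → 1: weight = 6, length = 1, mean = 6/1 ≈ 6.000
  cycle 0 → 1 → 0: weight = 12, length = 2, mean = 12/2 ≈ 6.000
  cycle 1 → 0 → 1: weight = 12, length = 2, mean = 12/2 ≈ 6.000
Minimum mean = 6.000, attained e.g. along the cycle 1 → 1 with weight 6 and length 1. So λ(A) = 6/1 = 6.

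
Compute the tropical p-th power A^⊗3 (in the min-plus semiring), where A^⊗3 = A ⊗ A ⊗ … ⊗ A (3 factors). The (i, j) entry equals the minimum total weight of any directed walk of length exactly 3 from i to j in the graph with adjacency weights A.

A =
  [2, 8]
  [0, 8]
A^⊗3 =
  [6, 12]
  [4, 10]

Each entry (A^⊗3)_ij equals the minimum over all length-3 walks i = v_0 → v_1 → … → v_3 = j of Σ_t A[v_t][v_{t+1}]. For example, for (i, j) = (0, 1) we minimise over 4 possible intermediate vertex sequences; the minimum is 12, attained along the walk 0 → 0 → 0 → 1.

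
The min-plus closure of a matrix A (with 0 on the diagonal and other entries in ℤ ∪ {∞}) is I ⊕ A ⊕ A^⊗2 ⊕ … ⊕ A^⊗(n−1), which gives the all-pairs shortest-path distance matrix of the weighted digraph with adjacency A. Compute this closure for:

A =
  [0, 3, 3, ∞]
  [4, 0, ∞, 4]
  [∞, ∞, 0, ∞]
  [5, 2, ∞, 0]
Closure =
  [0, 3, 3, 7]
  [4, 0, 7, 4]
  [∞, ∞, 0, ∞]
  [5, 2, 8, 0]

This is the Floyd-Warshall all-pairs shortest-path computation. For each intermediate vertex k = 0, 1, …, 3, update dist[i][j] ← min(dist[i][j], dist[i][k] + dist[k][j]). The final matrix gives, for each (i, j), the minimum total weight of any directed path from i to j (possibly empty when i = j).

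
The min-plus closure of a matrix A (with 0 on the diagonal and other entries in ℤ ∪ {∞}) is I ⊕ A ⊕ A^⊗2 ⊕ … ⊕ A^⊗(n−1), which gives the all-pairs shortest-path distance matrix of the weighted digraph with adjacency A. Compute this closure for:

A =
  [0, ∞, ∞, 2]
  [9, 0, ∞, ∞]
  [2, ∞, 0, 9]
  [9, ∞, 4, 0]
Closure =
  [0, ∞, 6, 2]
  [9, 0, 15, 11]
  [2, ∞, 0, 4]
  [6, ∞, 4, 0]

This is the Floyd-Warshall all-pairs shortest-path computation. For each intermediate vertex k = 0, 1, …, 3, update dist[i][j] ← min(dist[i][j], dist[i][k] + dist[k][j]). The final matrix gives, for each (i, j), the minimum total weight of any directed path from i to j (possibly empty when i = j).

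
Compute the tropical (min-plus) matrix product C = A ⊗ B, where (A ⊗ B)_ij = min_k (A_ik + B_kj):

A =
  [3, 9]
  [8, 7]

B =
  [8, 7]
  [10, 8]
A ⊗ B =
  [11, 10]
  [16, 15]

Apply the min-plus product entry-by-entry:
  C[0][0] = min over k of (A[0][0] + B[0][0] = 3 + 8 = 11, A[0][1] + B[1][0] = 9 + 10 = 19) = 11 (attained at k = 0)
  C[0][1] = min over k of (A[0][0] + B[0][1] = 3 + 7 = 10, A[0][1] + B[1][1] = 9 + 8 = 17) = 10 (attained at k = 0)
  C[1][0] = min over k of (A[1][0] + B[0][0] = 8 + 8 = 16, A[1][1] + B[1][0] = 7 + 10 = 17) = 16 (attained at k = 0)
  C[1][1] = min over k of (A[1][0] + B[0][1] = 8 + 7 = 15, A[1][1] + B[1][1] = 7 + 8 = 15) = 15 (attained at k = 0)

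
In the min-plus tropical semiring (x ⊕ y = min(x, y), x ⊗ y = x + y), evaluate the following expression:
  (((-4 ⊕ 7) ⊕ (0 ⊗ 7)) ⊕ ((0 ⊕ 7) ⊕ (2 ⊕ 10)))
(((-4 ⊕ 7) ⊕ (0 ⊗ 7)) ⊕ ((0 ⊕ 7) ⊕ (2 ⊕ 10))) = -4

Expand innermost to outermost. Recall ⊕ takes the minimum of its arguments and ⊗ takes their sum. Working out the expression (((-4 ⊕ 7) ⊕ (0 ⊗ 7)) ⊕ ((0 ⊕ 7) ⊕ (2 ⊕ 10))) gives -4.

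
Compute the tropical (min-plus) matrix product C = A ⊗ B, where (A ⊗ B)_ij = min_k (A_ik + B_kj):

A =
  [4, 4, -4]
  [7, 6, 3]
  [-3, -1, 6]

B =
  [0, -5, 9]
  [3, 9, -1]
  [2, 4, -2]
A ⊗ B =
  [-2, -1, -6]
  [5, 2, 1]
  [-3, -8, -2]

Apply the min-plus product entry-by-entry:
  C[0][0] = min over k of (A[0][0] + B[0][0] = 4 + 0 = 4, A[0][1] + B[1][0] = 4 + 3 = 7, A[0][2] + B[2][0] = -4 + 2 = -2) = -2 (attained at k = 2)
  C[0][1] = min over k of (A[0][0] + B[0][1] = 4 + -5 = -1, A[0][1] + B[1][1] = 4 + 9 = 13, A[0][2] + B[2][1] = -4 + 4 = 0) = -1 (attained at k = 0)
  C[0][2] = min over k of (A[0][0] + B[0][2] = 4 + 9 = 13, A[0][1] + B[1][2] = 4 + -1 = 3, A[0][2] + B[2][2] = -4 + -2 = -6) = -6 (attained at k = 2)
  C[1][0] = min over k of (A[1][0] + B[0][0] = 7 + 0 = 7, A[1][1] + B[1][0] = 6 + 3 = 9, A[1][2] + B[2][0] = 3 + 2 = 5) = 5 (attained at k = 2)
  C[1][1] = min over k of (A[1][0] + B[0][1] = 7 + -5 = 2, A[1][1] + B[1][1] = 6 + 9 = 15, A[1][2] + B[2][1] = 3 + 4 = 7) = 2 (attained at k = 0)
  C[1][2] = min over k of (A[1][0] + B[0][2] = 7 + 9 = 16, A[1][1] + B[1][2] = 6 + -1 = 5, A[1][2] + B[2][2] = 3 + -2 = 1) = 1 (attained at k = 2)
  C[2][0] = min over k of (A[2][0] + B[0][0] = -3 + 0 = -3, A[2][1] + B[1][0] = -1 + 3 = 2, A[2][2] + B[2][0] = 6 + 2 = 8) = -3 (attained at k = 0)
  C[2][1] = min over k of (A[2][0] + B[0][1] = -3 + -5 = -8, A[2][1] + B[1][1] = -1 + 9 = 8, A[2][2] + B[2][1] = 6 + 4 = 10) = -8 (attained at k = 0)
  C[2][2] = min over k of (A[2][0] + B[0][2] = -3 + 9 = 6, A[2][1] + B[1][2] = -1 + -1 = -2, A[2][2] + B[2][2] = 6 + -2 = 4) = -2 (attained at k = 1)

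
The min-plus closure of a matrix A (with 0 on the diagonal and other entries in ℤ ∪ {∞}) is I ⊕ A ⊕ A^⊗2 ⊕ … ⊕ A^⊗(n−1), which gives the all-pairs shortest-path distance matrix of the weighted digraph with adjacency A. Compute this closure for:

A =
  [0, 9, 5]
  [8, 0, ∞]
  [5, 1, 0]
Closure =
  [0, 6, 5]
  [8, 0, 13]
  [5, 1, 0]

This is the Floyd-Warshall all-pairs shortest-path computation. For each intermediate vertex k = 0, 1, …, 2, update dist[i][j] ← min(dist[i][j], dist[i][k] + dist[k][j]). The final matrix gives, for each (i, j), the minimum total weight of any directed path from i to j (possibly empty when i = j).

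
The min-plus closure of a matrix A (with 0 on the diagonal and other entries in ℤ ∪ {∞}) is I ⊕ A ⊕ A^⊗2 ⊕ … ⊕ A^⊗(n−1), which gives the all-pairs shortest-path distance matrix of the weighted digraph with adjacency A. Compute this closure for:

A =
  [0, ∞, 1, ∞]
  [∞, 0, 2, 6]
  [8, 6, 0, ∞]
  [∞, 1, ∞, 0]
Closure =
  [0, 7, 1, 13]
  [10, 0, 2, 6]
  [8, 6, 0, 12]
  [11, 1, 3, 0]

This is the Floyd-Warshall all-pairs shortest-path computation. For each intermediate vertex k = 0, 1, …, 3, update dist[i][j] ← min(dist[i][j], dist[i][k] + dist[k][j]). The final matrix gives, for each (i, j), the minimum total weight of any directed path from i to j (possibly empty when i = j).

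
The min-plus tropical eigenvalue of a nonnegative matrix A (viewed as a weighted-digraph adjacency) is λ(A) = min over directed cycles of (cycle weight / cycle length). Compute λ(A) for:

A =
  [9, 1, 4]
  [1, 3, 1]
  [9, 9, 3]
λ(A) = 1

Enumerate directed cycles and compute their means (weight / length). Sample:
  cycle 0 → 0: weight = 9, length = 1, mean = 9/1 ≈ 9.000
  cycle 1 → 1: weight = 3, length = 1, mean = 3/1 ≈ 3.000
  cycle 2 → 2: weight = 3, length = 1, mean = 3/1 ≈ 3.000
  cycle 0 → 1 → 0: weight = 2, length = 2, mean = 2/2 ≈ 1.000
  cycle 0 → 2 → 0: weight = 13, length = 2, mean = 13/2 ≈ 6.500
  cycle 1 → 0 → 1: weight = 2, length = 2, mean = 2/2 ≈ 1.000
Minimum mean = 1.000, attained e.g. along the cycle 0 → 1 → 0 with weight 2 and length 2. So λ(A) = 2/2 = 1.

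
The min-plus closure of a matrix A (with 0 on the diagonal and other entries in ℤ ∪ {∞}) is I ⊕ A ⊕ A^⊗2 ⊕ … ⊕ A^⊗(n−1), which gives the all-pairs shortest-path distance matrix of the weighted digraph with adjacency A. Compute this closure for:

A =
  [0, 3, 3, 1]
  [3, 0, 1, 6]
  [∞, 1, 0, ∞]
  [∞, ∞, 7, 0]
Closure =
  [0, 3, 3, 1]
  [3, 0, 1, 4]
  [4, 1, 0, 5]
  [11, 8, 7, 0]

This is the Floyd-Warshall all-pairs shortest-path computation. For each intermediate vertex k = 0, 1, …, 3, update dist[i][j] ← min(dist[i][j], dist[i][k] + dist[k][j]). The final matrix gives, for each (i, j), the minimum total weight of any directed path from i to j (possibly empty when i = j).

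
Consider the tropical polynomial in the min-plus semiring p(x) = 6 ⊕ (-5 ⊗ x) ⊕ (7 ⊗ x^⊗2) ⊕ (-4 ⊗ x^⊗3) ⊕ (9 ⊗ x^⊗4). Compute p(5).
p(5) = 0

A tropical monomial a ⊗ x^⊗i evaluates to a + i · x. Evaluating each term at x = 5:
  Term 0 contributes 6 + 0 · 5 = 6
  Term 1 contributes -5 + 1 · 5 = 0
  Term 2 contributes 7 + 2 · 5 = 17
  Term 3 contributes -4 + 3 · 5 = 11
  Term 4 contributes 9 + 4 · 5 = 29
p(5) = ⊕ of these = min[6, 0, 17, 11, 29] = 0.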